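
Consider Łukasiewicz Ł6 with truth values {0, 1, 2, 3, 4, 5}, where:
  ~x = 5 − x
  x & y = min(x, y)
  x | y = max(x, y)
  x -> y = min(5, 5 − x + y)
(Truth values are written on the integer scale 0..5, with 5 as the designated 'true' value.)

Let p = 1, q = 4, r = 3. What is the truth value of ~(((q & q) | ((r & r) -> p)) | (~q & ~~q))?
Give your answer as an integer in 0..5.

q & q = 4 & 4 = 4
r & r = 3 & 3 = 3
(r & r) -> p = 3 -> 1 = 3
(q & q) | ((r & r) -> p) = 4 | 3 = 4
~q = ~4 = 1
~q = ~4 = 1
~~q = ~1 = 4
~q & ~~q = 1 & 4 = 1
((q & q) | ((r & r) -> p)) | (~q & ~~q) = 4 | 1 = 4
~(((q & q) | ((r & r) -> p)) | (~q & ~~q)) = ~4 = 1

1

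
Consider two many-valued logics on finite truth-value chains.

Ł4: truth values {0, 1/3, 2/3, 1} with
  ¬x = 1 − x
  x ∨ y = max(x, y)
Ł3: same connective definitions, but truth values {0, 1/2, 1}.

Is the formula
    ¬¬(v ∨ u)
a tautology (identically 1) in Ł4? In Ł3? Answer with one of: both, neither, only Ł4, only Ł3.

In Ł4: at u = 0, v = 0 the value is 0 — not a tautology.
In Ł3: at u = 0, v = 0 the value is 0 — not a tautology.

neither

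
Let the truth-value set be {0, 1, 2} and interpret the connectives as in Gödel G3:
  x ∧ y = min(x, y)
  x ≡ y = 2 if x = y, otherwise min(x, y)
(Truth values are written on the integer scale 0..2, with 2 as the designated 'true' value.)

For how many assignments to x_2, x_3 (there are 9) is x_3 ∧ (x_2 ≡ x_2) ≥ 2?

x_2 = 0, x_3 = 0 ↦ 0  <
x_2 = 0, x_3 = 1 ↦ 1  <
x_2 = 0, x_3 = 2 ↦ 2  ≥
x_2 = 1, x_3 = 0 ↦ 0  <
x_2 = 1, x_3 = 1 ↦ 1  <
x_2 = 1, x_3 = 2 ↦ 2  ≥
x_2 = 2, x_3 = 0 ↦ 0  <
x_2 = 2, x_3 = 1 ↦ 1  <
x_2 = 2, x_3 = 2 ↦ 2  ≥
So 3 of the 9 assignments meet the threshold.

3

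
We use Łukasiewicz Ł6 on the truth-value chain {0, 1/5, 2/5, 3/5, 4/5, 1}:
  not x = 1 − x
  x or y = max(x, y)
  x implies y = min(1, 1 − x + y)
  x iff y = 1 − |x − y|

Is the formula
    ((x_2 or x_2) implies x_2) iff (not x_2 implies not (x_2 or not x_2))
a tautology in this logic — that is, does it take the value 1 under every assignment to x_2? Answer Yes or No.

Counterexample: take x_2 = 0.
x_2 or x_2 = 0 or 0 = 0
(x_2 or x_2) implies x_2 = 0 implies 0 = 1
not x_2 = not 0 = 1
not x_2 = not 0 = 1
x_2 or not x_2 = 0 or 1 = 1
not (x_2 or not x_2) = not 1 = 0
not x_2 implies not (x_2 or not x_2) = 1 implies 0 = 0
((x_2 or x_2) implies x_2) iff (not x_2 implies not (x_2 or not x_2)) = 1 iff 0 = 0
This gives 0 ≠ 1.

No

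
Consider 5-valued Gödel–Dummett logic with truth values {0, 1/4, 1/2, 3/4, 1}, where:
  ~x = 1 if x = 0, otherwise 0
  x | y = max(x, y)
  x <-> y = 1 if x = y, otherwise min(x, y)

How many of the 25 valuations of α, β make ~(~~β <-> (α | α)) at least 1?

value 1: 8 assignments (counts)
value 0: 17 assignments
So 8 of the 25 assignments meet the threshold.

8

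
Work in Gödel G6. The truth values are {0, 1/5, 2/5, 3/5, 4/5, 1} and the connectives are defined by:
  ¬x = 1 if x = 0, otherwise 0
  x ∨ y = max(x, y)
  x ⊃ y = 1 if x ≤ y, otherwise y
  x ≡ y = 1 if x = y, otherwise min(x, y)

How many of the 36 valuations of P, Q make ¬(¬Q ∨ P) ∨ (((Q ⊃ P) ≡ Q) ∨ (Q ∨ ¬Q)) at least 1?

value 1: 16 assignments (counts)
value 4/5: 5 assignments
value 3/5: 5 assignments
value 2/5: 5 assignments
value 1/5: 5 assignments
So 16 of the 36 assignments meet the threshold.

16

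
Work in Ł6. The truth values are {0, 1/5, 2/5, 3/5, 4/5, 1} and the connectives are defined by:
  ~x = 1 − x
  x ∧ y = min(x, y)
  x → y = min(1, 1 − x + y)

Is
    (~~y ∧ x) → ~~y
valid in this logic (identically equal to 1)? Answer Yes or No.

Yes

At x = 1/5, y = 2/5, for instance:
~y = ~2/5 = 3/5
~~y = ~3/5 = 2/5
~~y ∧ x = 2/5 ∧ 1/5 = 1/5
(~~y ∧ x) → ~~y = 1/5 → 2/5 = 1
and checking the remaining 35 assignments likewise gives ≥ 1 in every case.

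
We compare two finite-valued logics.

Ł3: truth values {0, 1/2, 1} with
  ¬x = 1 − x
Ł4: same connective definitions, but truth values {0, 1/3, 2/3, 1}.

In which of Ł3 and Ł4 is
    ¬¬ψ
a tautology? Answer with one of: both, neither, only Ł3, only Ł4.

neither

In Ł3: at ψ = 0 the value is 0 — not a tautology.
In Ł4: at ψ = 0 the value is 0 — not a tautology.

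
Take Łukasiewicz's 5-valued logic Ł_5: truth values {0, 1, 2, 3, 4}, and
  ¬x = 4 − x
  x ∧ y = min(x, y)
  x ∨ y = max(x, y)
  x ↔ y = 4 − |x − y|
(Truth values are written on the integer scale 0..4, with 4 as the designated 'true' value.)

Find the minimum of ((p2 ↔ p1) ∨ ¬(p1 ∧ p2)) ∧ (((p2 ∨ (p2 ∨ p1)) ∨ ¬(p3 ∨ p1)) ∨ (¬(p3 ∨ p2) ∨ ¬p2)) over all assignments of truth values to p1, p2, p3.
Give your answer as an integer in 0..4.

2

Take p1 = 0, p2 = 2, p3 = 2:
p2 ↔ p1 = 2 ↔ 0 = 2
p1 ∧ p2 = 0 ∧ 2 = 0
¬(p1 ∧ p2) = ¬0 = 4
(p2 ↔ p1) ∨ ¬(p1 ∧ p2) = 2 ∨ 4 = 4
p2 ∨ p1 = 2 ∨ 0 = 2
p2 ∨ (p2 ∨ p1) = 2 ∨ 2 = 2
p3 ∨ p1 = 2 ∨ 0 = 2
¬(p3 ∨ p1) = ¬2 = 2
(p2 ∨ (p2 ∨ p1)) ∨ ¬(p3 ∨ p1) = 2 ∨ 2 = 2
p3 ∨ p2 = 2 ∨ 2 = 2
¬(p3 ∨ p2) = ¬2 = 2
¬p2 = ¬2 = 2
¬(p3 ∨ p2) ∨ ¬p2 = 2 ∨ 2 = 2
((p2 ∨ (p2 ∨ p1)) ∨ ¬(p3 ∨ p1)) ∨ (¬(p3 ∨ p2) ∨ ¬p2) = 2 ∨ 2 = 2
((p2 ↔ p1) ∨ ¬(p1 ∧ p2)) ∧ (((p2 ∨ (p2 ∨ p1)) ∨ ¬(p3 ∨ p1)) ∨ (¬(p3 ∨ p2) ∨ ¬p2)) = 4 ∧ 2 = 2
No assignment yields a value below 2, so this is the minimum.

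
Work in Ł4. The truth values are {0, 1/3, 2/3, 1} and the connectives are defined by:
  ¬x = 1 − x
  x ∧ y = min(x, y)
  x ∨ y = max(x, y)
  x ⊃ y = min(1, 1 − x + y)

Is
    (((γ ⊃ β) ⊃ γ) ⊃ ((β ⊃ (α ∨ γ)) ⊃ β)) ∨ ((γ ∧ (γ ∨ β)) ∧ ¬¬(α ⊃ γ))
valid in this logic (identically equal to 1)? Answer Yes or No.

Counterexample: take α = 0, β = 0, γ = 1/3.
γ ⊃ β = 1/3 ⊃ 0 = 2/3
(γ ⊃ β) ⊃ γ = 2/3 ⊃ 1/3 = 2/3
α ∨ γ = 0 ∨ 1/3 = 1/3
β ⊃ (α ∨ γ) = 0 ⊃ 1/3 = 1
(β ⊃ (α ∨ γ)) ⊃ β = 1 ⊃ 0 = 0
((γ ⊃ β) ⊃ γ) ⊃ ((β ⊃ (α ∨ γ)) ⊃ β) = 2/3 ⊃ 0 = 1/3
γ ∨ β = 1/3 ∨ 0 = 1/3
γ ∧ (γ ∨ β) = 1/3 ∧ 1/3 = 1/3
α ⊃ γ = 0 ⊃ 1/3 = 1
¬(α ⊃ γ) = ¬1 = 0
¬¬(α ⊃ γ) = ¬0 = 1
(γ ∧ (γ ∨ β)) ∧ ¬¬(α ⊃ γ) = 1/3 ∧ 1 = 1/3
(((γ ⊃ β) ⊃ γ) ⊃ ((β ⊃ (α ∨ γ)) ⊃ β)) ∨ ((γ ∧ (γ ∨ β)) ∧ ¬¬(α ⊃ γ)) = 1/3 ∨ 1/3 = 1/3
This gives 1/3 ≠ 1.

No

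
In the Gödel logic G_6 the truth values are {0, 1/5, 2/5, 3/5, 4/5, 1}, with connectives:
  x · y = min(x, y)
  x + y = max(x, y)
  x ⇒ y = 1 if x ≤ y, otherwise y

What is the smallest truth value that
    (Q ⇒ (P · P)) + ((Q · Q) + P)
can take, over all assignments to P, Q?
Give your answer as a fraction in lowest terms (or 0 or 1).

Take P = 0, Q = 1/5:
P · P = 0 · 0 = 0
Q ⇒ (P · P) = 1/5 ⇒ 0 = 0
Q · Q = 1/5 · 1/5 = 1/5
(Q · Q) + P = 1/5 + 0 = 1/5
(Q ⇒ (P · P)) + ((Q · Q) + P) = 0 + 1/5 = 1/5
No assignment yields a value below 1/5, so this is the minimum.

1/5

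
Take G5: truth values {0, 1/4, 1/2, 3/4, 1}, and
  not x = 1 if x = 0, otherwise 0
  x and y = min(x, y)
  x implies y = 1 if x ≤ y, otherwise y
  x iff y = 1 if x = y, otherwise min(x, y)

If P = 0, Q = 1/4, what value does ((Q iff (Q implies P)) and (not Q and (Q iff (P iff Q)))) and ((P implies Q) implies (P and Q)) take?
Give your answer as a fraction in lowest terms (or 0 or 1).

0

Q implies P = 1/4 implies 0 = 0
Q iff (Q implies P) = 1/4 iff 0 = 0
not Q = not 1/4 = 0
P iff Q = 0 iff 1/4 = 0
Q iff (P iff Q) = 1/4 iff 0 = 0
not Q and (Q iff (P iff Q)) = 0 and 0 = 0
(Q iff (Q implies P)) and (not Q and (Q iff (P iff Q))) = 0 and 0 = 0
P implies Q = 0 implies 1/4 = 1
P and Q = 0 and 1/4 = 0
(P implies Q) implies (P and Q) = 1 implies 0 = 0
((Q iff (Q implies P)) and (not Q and (Q iff (P iff Q)))) and ((P implies Q) implies (P and Q)) = 0 and 0 = 0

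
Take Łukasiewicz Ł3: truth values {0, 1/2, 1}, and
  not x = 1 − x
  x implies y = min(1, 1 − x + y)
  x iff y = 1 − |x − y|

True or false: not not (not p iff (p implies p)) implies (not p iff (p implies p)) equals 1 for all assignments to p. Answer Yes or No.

Yes

p = 0 ↦ 1
p = 1/2 ↦ 1
p = 1 ↦ 1
Every assignment gives a value ≥ 1.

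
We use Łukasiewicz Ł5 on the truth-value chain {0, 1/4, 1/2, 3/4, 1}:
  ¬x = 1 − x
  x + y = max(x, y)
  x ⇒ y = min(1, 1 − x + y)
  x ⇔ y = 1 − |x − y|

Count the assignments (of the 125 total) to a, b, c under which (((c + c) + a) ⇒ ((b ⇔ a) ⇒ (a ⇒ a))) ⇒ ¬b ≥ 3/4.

value 1: 25 assignments (counts)
value 3/4: 25 assignments (counts)
value 1/2: 25 assignments
value 1/4: 25 assignments
value 0: 25 assignments
So 50 of the 125 assignments meet the threshold.

50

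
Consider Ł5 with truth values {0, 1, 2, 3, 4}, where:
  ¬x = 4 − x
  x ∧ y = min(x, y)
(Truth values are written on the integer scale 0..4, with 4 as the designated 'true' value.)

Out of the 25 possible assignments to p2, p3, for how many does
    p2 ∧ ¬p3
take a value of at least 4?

value 4: 1 assignment (counts)
value 3: 3 assignments
value 2: 5 assignments
value 1: 7 assignments
value 0: 9 assignments
So 1 of the 25 assignments meets the threshold.

1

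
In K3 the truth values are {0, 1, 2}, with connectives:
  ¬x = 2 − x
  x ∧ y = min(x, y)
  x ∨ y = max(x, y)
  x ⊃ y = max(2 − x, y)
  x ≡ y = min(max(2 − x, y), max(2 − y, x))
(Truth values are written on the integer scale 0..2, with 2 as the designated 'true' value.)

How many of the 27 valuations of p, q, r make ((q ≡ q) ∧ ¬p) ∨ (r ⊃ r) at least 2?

value 2: 20 assignments (counts)
value 1: 7 assignments
So 20 of the 27 assignments meet the threshold.

20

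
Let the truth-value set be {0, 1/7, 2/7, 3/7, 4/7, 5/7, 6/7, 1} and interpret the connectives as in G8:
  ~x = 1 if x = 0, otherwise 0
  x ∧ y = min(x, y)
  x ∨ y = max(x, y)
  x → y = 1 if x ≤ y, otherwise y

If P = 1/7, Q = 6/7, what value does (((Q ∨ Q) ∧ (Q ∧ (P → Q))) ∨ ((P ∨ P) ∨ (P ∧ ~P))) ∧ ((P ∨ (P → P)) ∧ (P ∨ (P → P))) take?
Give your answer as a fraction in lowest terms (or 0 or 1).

6/7

Q ∨ Q = 6/7 ∨ 6/7 = 6/7
P → Q = 1/7 → 6/7 = 1
Q ∧ (P → Q) = 6/7 ∧ 1 = 6/7
(Q ∨ Q) ∧ (Q ∧ (P → Q)) = 6/7 ∧ 6/7 = 6/7
P ∨ P = 1/7 ∨ 1/7 = 1/7
~P = ~1/7 = 0
P ∧ ~P = 1/7 ∧ 0 = 0
(P ∨ P) ∨ (P ∧ ~P) = 1/7 ∨ 0 = 1/7
((Q ∨ Q) ∧ (Q ∧ (P → Q))) ∨ ((P ∨ P) ∨ (P ∧ ~P)) = 6/7 ∨ 1/7 = 6/7
P → P = 1/7 → 1/7 = 1
P ∨ (P → P) = 1/7 ∨ 1 = 1
P → P = 1/7 → 1/7 = 1
P ∨ (P → P) = 1/7 ∨ 1 = 1
(P ∨ (P → P)) ∧ (P ∨ (P → P)) = 1 ∧ 1 = 1
(((Q ∨ Q) ∧ (Q ∧ (P → Q))) ∨ ((P ∨ P) ∨ (P ∧ ~P))) ∧ ((P ∨ (P → P)) ∧ (P ∨ (P → P))) = 6/7 ∧ 1 = 6/7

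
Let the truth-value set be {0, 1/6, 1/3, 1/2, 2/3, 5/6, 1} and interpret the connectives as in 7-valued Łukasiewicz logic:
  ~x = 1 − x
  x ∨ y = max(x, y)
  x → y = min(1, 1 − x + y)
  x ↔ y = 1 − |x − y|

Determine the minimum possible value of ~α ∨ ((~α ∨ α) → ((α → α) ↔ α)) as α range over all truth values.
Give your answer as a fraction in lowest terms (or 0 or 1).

2/3

Take α = 1/3:
~α = ~1/3 = 2/3
~α = ~1/3 = 2/3
~α ∨ α = 2/3 ∨ 1/3 = 2/3
α → α = 1/3 → 1/3 = 1
(α → α) ↔ α = 1 ↔ 1/3 = 1/3
(~α ∨ α) → ((α → α) ↔ α) = 2/3 → 1/3 = 2/3
~α ∨ ((~α ∨ α) → ((α → α) ↔ α)) = 2/3 ∨ 2/3 = 2/3
No assignment yields a value below 2/3, so this is the minimum.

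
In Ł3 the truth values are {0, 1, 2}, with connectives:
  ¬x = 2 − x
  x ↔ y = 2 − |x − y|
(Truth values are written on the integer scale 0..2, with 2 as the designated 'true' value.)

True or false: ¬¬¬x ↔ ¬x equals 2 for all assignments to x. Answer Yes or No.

x = 0 ↦ 2
x = 1 ↦ 2
x = 2 ↦ 2
Every assignment gives a value ≥ 2.

Yes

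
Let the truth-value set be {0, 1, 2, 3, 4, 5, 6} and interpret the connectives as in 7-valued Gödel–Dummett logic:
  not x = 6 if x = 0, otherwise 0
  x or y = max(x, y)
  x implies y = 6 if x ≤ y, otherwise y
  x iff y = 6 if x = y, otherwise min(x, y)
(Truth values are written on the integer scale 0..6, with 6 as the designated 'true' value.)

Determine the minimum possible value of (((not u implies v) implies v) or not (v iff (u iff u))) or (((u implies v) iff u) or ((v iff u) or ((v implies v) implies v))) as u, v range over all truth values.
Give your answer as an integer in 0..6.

1

Take u = 2, v = 1:
not u = not 2 = 0
not u implies v = 0 implies 1 = 6
(not u implies v) implies v = 6 implies 1 = 1
u iff u = 2 iff 2 = 6
v iff (u iff u) = 1 iff 6 = 1
not (v iff (u iff u)) = not 1 = 0
((not u implies v) implies v) or not (v iff (u iff u)) = 1 or 0 = 1
u implies v = 2 implies 1 = 1
(u implies v) iff u = 1 iff 2 = 1
v iff u = 1 iff 2 = 1
v implies v = 1 implies 1 = 6
(v implies v) implies v = 6 implies 1 = 1
(v iff u) or ((v implies v) implies v) = 1 or 1 = 1
((u implies v) iff u) or ((v iff u) or ((v implies v) implies v)) = 1 or 1 = 1
(((not u implies v) implies v) or not (v iff (u iff u))) or (((u implies v) iff u) or ((v iff u) or ((v implies v) implies v))) = 1 or 1 = 1
No assignment yields a value below 1, so this is the minimum.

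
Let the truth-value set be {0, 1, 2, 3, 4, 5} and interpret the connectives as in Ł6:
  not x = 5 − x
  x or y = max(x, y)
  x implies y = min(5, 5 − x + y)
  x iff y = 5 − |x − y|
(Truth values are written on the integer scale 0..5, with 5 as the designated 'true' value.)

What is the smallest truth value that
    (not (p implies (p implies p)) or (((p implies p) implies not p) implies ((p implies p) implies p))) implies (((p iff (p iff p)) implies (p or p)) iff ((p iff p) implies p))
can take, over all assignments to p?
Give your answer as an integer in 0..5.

3

Take p = 2:
p implies p = 2 implies 2 = 5
p implies (p implies p) = 2 implies 5 = 5
not (p implies (p implies p)) = not 5 = 0
p implies p = 2 implies 2 = 5
not p = not 2 = 3
(p implies p) implies not p = 5 implies 3 = 3
p implies p = 2 implies 2 = 5
(p implies p) implies p = 5 implies 2 = 2
((p implies p) implies not p) implies ((p implies p) implies p) = 3 implies 2 = 4
not (p implies (p implies p)) or (((p implies p) implies not p) implies ((p implies p) implies p)) = 0 or 4 = 4
p iff p = 2 iff 2 = 5
p iff (p iff p) = 2 iff 5 = 2
p or p = 2 or 2 = 2
(p iff (p iff p)) implies (p or p) = 2 implies 2 = 5
p iff p = 2 iff 2 = 5
(p iff p) implies p = 5 implies 2 = 2
((p iff (p iff p)) implies (p or p)) iff ((p iff p) implies p) = 5 iff 2 = 2
(not (p implies (p implies p)) or (((p implies p) implies not p) implies ((p implies p) implies p))) implies (((p iff (p iff p)) implies (p or p)) iff ((p iff p) implies p)) = 4 implies 2 = 3
No assignment yields a value below 3, so this is the minimum.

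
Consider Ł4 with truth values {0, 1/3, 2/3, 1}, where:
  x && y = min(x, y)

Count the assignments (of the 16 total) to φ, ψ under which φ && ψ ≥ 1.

φ = 0, ψ = 0 ↦ 0  <
φ = 0, ψ = 1/3 ↦ 0  <
φ = 0, ψ = 2/3 ↦ 0  <
φ = 0, ψ = 1 ↦ 0  <
φ = 1/3, ψ = 0 ↦ 0  <
φ = 1/3, ψ = 1/3 ↦ 1/3  <
φ = 1/3, ψ = 2/3 ↦ 1/3  <
φ = 1/3, ψ = 1 ↦ 1/3  <
φ = 2/3, ψ = 0 ↦ 0  <
φ = 2/3, ψ = 1/3 ↦ 1/3  <
φ = 2/3, ψ = 2/3 ↦ 2/3  <
φ = 2/3, ψ = 1 ↦ 2/3  <
φ = 1, ψ = 0 ↦ 0  <
φ = 1, ψ = 1/3 ↦ 1/3  <
φ = 1, ψ = 2/3 ↦ 2/3  <
φ = 1, ψ = 1 ↦ 1  ≥
So 1 of the 16 assignments meets the threshold.

1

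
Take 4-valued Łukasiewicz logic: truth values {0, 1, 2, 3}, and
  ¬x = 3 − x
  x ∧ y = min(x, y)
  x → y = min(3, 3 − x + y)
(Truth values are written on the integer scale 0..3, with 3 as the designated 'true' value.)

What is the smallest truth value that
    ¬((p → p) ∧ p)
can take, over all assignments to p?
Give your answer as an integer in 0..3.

Take p = 3:
p → p = 3 → 3 = 3
(p → p) ∧ p = 3 ∧ 3 = 3
¬((p → p) ∧ p) = ¬3 = 0
No assignment yields a value below 0, so this is the minimum.

0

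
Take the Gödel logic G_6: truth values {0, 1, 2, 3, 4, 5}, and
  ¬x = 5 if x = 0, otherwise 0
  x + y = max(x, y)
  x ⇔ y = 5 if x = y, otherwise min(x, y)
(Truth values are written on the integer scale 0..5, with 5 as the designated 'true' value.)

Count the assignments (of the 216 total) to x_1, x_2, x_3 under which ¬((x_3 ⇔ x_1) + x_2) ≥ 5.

value 5: 10 assignments (counts)
value 0: 206 assignments
So 10 of the 216 assignments meet the threshold.

10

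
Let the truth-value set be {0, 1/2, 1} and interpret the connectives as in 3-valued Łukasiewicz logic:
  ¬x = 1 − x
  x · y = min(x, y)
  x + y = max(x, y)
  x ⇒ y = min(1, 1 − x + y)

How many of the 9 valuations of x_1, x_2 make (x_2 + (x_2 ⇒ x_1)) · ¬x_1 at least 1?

x_1 = 0, x_2 = 0 ↦ 1  ≥
x_1 = 0, x_2 = 1/2 ↦ 1/2  <
x_1 = 0, x_2 = 1 ↦ 1  ≥
x_1 = 1/2, x_2 = 0 ↦ 1/2  <
x_1 = 1/2, x_2 = 1/2 ↦ 1/2  <
x_1 = 1/2, x_2 = 1 ↦ 1/2  <
x_1 = 1, x_2 = 0 ↦ 0  <
x_1 = 1, x_2 = 1/2 ↦ 0  <
x_1 = 1, x_2 = 1 ↦ 0  <
So 2 of the 9 assignments meet the threshold.

2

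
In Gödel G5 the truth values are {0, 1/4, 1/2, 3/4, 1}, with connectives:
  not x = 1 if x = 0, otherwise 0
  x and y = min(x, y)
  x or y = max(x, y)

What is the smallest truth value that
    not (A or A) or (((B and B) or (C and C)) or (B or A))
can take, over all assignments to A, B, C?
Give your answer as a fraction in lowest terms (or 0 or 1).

1/4

Take A = 1/4, B = 0, C = 0:
A or A = 1/4 or 1/4 = 1/4
not (A or A) = not 1/4 = 0
B and B = 0 and 0 = 0
C and C = 0 and 0 = 0
(B and B) or (C and C) = 0 or 0 = 0
B or A = 0 or 1/4 = 1/4
((B and B) or (C and C)) or (B or A) = 0 or 1/4 = 1/4
not (A or A) or (((B and B) or (C and C)) or (B or A)) = 0 or 1/4 = 1/4
No assignment yields a value below 1/4, so this is the minimum.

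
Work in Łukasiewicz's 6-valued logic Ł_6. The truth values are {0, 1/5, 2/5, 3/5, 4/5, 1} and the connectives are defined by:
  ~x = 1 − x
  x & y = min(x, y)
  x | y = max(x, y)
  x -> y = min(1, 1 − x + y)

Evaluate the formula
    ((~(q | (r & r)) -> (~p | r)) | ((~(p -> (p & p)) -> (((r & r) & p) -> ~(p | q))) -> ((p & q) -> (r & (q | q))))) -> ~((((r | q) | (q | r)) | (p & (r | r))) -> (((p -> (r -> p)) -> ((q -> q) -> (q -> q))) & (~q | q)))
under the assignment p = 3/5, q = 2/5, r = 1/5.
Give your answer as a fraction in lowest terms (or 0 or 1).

r & r = 1/5 & 1/5 = 1/5
q | (r & r) = 2/5 | 1/5 = 2/5
~(q | (r & r)) = ~2/5 = 3/5
~p = ~3/5 = 2/5
~p | r = 2/5 | 1/5 = 2/5
~(q | (r & r)) -> (~p | r) = 3/5 -> 2/5 = 4/5
p & p = 3/5 & 3/5 = 3/5
p -> (p & p) = 3/5 -> 3/5 = 1
~(p -> (p & p)) = ~1 = 0
r & r = 1/5 & 1/5 = 1/5
(r & r) & p = 1/5 & 3/5 = 1/5
p | q = 3/5 | 2/5 = 3/5
~(p | q) = ~3/5 = 2/5
((r & r) & p) -> ~(p | q) = 1/5 -> 2/5 = 1
~(p -> (p & p)) -> (((r & r) & p) -> ~(p | q)) = 0 -> 1 = 1
p & q = 3/5 & 2/5 = 2/5
q | q = 2/5 | 2/5 = 2/5
r & (q | q) = 1/5 & 2/5 = 1/5
(p & q) -> (r & (q | q)) = 2/5 -> 1/5 = 4/5
(~(p -> (p & p)) -> (((r & r) & p) -> ~(p | q))) -> ((p & q) -> (r & (q | q))) = 1 -> 4/5 = 4/5
(~(q | (r & r)) -> (~p | r)) | ((~(p -> (p & p)) -> (((r & r) & p) -> ~(p | q))) -> ((p & q) -> (r & (q | q)))) = 4/5 | 4/5 = 4/5
r | q = 1/5 | 2/5 = 2/5
q | r = 2/5 | 1/5 = 2/5
(r | q) | (q | r) = 2/5 | 2/5 = 2/5
r | r = 1/5 | 1/5 = 1/5
p & (r | r) = 3/5 & 1/5 = 1/5
((r | q) | (q | r)) | (p & (r | r)) = 2/5 | 1/5 = 2/5
r -> p = 1/5 -> 3/5 = 1
p -> (r -> p) = 3/5 -> 1 = 1
q -> q = 2/5 -> 2/5 = 1
q -> q = 2/5 -> 2/5 = 1
(q -> q) -> (q -> q) = 1 -> 1 = 1
(p -> (r -> p)) -> ((q -> q) -> (q -> q)) = 1 -> 1 = 1
~q = ~2/5 = 3/5
~q | q = 3/5 | 2/5 = 3/5
((p -> (r -> p)) -> ((q -> q) -> (q -> q))) & (~q | q) = 1 & 3/5 = 3/5
(((r | q) | (q | r)) | (p & (r | r))) -> (((p -> (r -> p)) -> ((q -> q) -> (q -> q))) & (~q | q)) = 2/5 -> 3/5 = 1
~((((r | q) | (q | r)) | (p & (r | r))) -> (((p -> (r -> p)) -> ((q -> q) -> (q -> q))) & (~q | q))) = ~1 = 0
((~(q | (r & r)) -> (~p | r)) | ((~(p -> (p & p)) -> (((r & r) & p) -> ~(p | q))) -> ((p & q) -> (r & (q | q))))) -> ~((((r | q) | (q | r)) | (p & (r | r))) -> (((p -> (r -> p)) -> ((q -> q) -> (q -> q))) & (~q | q))) = 4/5 -> 0 = 1/5

1/5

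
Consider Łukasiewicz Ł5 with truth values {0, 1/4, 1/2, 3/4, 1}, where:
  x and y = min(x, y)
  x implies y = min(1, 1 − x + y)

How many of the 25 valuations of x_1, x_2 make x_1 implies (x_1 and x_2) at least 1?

value 1: 15 assignments (counts)
value 3/4: 4 assignments
value 1/2: 3 assignments
value 1/4: 2 assignments
value 0: 1 assignment
So 15 of the 25 assignments meet the threshold.

15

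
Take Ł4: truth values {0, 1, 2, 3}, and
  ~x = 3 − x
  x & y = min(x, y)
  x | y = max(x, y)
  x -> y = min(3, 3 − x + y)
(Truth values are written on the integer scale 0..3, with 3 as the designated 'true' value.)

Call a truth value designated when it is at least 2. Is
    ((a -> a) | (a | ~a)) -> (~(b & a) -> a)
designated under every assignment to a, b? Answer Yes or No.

Counterexample: take a = 0, b = 0.
a -> a = 0 -> 0 = 3
~a = ~0 = 3
a | ~a = 0 | 3 = 3
(a -> a) | (a | ~a) = 3 | 3 = 3
b & a = 0 & 0 = 0
~(b & a) = ~0 = 3
~(b & a) -> a = 3 -> 0 = 0
((a -> a) | (a | ~a)) -> (~(b & a) -> a) = 3 -> 0 = 0
This gives 0, which is below 2.

No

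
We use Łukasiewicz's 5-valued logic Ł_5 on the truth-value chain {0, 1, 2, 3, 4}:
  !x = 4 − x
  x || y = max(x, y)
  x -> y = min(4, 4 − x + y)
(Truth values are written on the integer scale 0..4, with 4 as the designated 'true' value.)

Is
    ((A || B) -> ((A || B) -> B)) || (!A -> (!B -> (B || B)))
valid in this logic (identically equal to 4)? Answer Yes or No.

No

Counterexample: take A = 3, B = 0.
A || B = 3 || 0 = 3
A || B = 3 || 0 = 3
(A || B) -> B = 3 -> 0 = 1
(A || B) -> ((A || B) -> B) = 3 -> 1 = 2
!A = !3 = 1
!B = !0 = 4
B || B = 0 || 0 = 0
!B -> (B || B) = 4 -> 0 = 0
!A -> (!B -> (B || B)) = 1 -> 0 = 3
((A || B) -> ((A || B) -> B)) || (!A -> (!B -> (B || B))) = 2 || 3 = 3
This gives 3 ≠ 4.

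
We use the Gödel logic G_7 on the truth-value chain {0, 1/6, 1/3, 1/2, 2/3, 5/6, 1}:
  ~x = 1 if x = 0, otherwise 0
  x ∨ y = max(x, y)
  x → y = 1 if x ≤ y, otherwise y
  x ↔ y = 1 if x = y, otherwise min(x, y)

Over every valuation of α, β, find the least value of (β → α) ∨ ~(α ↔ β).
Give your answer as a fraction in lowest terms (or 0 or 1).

1/6

Take α = 1/6, β = 1/3:
β → α = 1/3 → 1/6 = 1/6
α ↔ β = 1/6 ↔ 1/3 = 1/6
~(α ↔ β) = ~1/6 = 0
(β → α) ∨ ~(α ↔ β) = 1/6 ∨ 0 = 1/6
No assignment yields a value below 1/6, so this is the minimum.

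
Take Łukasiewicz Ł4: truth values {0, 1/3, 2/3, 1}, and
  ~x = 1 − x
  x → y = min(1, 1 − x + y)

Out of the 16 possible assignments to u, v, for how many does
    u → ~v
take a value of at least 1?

10

u = 0, v = 0 ↦ 1  ≥
u = 0, v = 1/3 ↦ 1  ≥
u = 0, v = 2/3 ↦ 1  ≥
u = 0, v = 1 ↦ 1  ≥
u = 1/3, v = 0 ↦ 1  ≥
u = 1/3, v = 1/3 ↦ 1  ≥
u = 1/3, v = 2/3 ↦ 1  ≥
u = 1/3, v = 1 ↦ 2/3  <
u = 2/3, v = 0 ↦ 1  ≥
u = 2/3, v = 1/3 ↦ 1  ≥
u = 2/3, v = 2/3 ↦ 2/3  <
u = 2/3, v = 1 ↦ 1/3  <
u = 1, v = 0 ↦ 1  ≥
u = 1, v = 1/3 ↦ 2/3  <
u = 1, v = 2/3 ↦ 1/3  <
u = 1, v = 1 ↦ 0  <
So 10 of the 16 assignments meet the threshold.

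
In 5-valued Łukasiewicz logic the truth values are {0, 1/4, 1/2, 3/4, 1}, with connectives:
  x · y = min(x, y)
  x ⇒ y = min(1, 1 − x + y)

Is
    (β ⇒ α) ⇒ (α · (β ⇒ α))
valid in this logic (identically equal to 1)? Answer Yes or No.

No

Counterexample: take α = 0, β = 0.
β ⇒ α = 0 ⇒ 0 = 1
β ⇒ α = 0 ⇒ 0 = 1
α · (β ⇒ α) = 0 · 1 = 0
(β ⇒ α) ⇒ (α · (β ⇒ α)) = 1 ⇒ 0 = 0
This gives 0 ≠ 1.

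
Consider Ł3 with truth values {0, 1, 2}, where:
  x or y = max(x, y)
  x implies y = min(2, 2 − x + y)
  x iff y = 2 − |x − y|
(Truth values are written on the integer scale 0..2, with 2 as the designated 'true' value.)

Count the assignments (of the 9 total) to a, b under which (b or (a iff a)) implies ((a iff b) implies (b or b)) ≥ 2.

6

a = 0, b = 0 ↦ 0  <
a = 0, b = 1 ↦ 2  ≥
a = 0, b = 2 ↦ 2  ≥
a = 1, b = 0 ↦ 1  <
a = 1, b = 1 ↦ 1  <
a = 1, b = 2 ↦ 2  ≥
a = 2, b = 0 ↦ 2  ≥
a = 2, b = 1 ↦ 2  ≥
a = 2, b = 2 ↦ 2  ≥
So 6 of the 9 assignments meet the threshold.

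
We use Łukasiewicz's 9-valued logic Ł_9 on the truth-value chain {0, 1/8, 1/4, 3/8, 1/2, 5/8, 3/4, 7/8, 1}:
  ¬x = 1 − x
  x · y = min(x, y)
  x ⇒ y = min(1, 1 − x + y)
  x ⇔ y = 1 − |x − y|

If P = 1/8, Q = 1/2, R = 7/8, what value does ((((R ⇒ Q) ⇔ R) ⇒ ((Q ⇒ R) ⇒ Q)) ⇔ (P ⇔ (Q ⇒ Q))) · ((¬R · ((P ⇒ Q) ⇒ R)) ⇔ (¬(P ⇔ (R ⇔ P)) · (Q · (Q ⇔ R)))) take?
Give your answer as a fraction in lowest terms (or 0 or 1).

3/8

R ⇒ Q = 7/8 ⇒ 1/2 = 5/8
(R ⇒ Q) ⇔ R = 5/8 ⇔ 7/8 = 3/4
Q ⇒ R = 1/2 ⇒ 7/8 = 1
(Q ⇒ R) ⇒ Q = 1 ⇒ 1/2 = 1/2
((R ⇒ Q) ⇔ R) ⇒ ((Q ⇒ R) ⇒ Q) = 3/4 ⇒ 1/2 = 3/4
Q ⇒ Q = 1/2 ⇒ 1/2 = 1
P ⇔ (Q ⇒ Q) = 1/8 ⇔ 1 = 1/8
(((R ⇒ Q) ⇔ R) ⇒ ((Q ⇒ R) ⇒ Q)) ⇔ (P ⇔ (Q ⇒ Q)) = 3/4 ⇔ 1/8 = 3/8
¬R = ¬7/8 = 1/8
P ⇒ Q = 1/8 ⇒ 1/2 = 1
(P ⇒ Q) ⇒ R = 1 ⇒ 7/8 = 7/8
¬R · ((P ⇒ Q) ⇒ R) = 1/8 · 7/8 = 1/8
R ⇔ P = 7/8 ⇔ 1/8 = 1/4
P ⇔ (R ⇔ P) = 1/8 ⇔ 1/4 = 7/8
¬(P ⇔ (R ⇔ P)) = ¬7/8 = 1/8
Q ⇔ R = 1/2 ⇔ 7/8 = 5/8
Q · (Q ⇔ R) = 1/2 · 5/8 = 1/2
¬(P ⇔ (R ⇔ P)) · (Q · (Q ⇔ R)) = 1/8 · 1/2 = 1/8
(¬R · ((P ⇒ Q) ⇒ R)) ⇔ (¬(P ⇔ (R ⇔ P)) · (Q · (Q ⇔ R))) = 1/8 ⇔ 1/8 = 1
((((R ⇒ Q) ⇔ R) ⇒ ((Q ⇒ R) ⇒ Q)) ⇔ (P ⇔ (Q ⇒ Q))) · ((¬R · ((P ⇒ Q) ⇒ R)) ⇔ (¬(P ⇔ (R ⇔ P)) · (Q · (Q ⇔ R)))) = 3/8 · 1 = 3/8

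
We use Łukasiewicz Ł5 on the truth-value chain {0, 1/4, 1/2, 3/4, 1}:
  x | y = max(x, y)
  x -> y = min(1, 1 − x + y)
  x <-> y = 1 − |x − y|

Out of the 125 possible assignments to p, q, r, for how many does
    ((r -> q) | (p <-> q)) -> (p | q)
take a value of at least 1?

61

value 1: 61 assignments (counts)
value 3/4: 30 assignments
value 1/2: 21 assignments
value 1/4: 8 assignments
value 0: 5 assignments
So 61 of the 125 assignments meet the threshold.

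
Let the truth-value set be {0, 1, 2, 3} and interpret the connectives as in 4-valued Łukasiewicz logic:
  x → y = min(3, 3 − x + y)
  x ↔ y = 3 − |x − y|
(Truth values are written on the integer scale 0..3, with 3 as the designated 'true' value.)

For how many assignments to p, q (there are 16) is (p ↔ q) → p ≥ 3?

9

p = 0, q = 0 ↦ 0  <
p = 0, q = 1 ↦ 1  <
p = 0, q = 2 ↦ 2  <
p = 0, q = 3 ↦ 3  ≥
p = 1, q = 0 ↦ 2  <
p = 1, q = 1 ↦ 1  <
p = 1, q = 2 ↦ 2  <
p = 1, q = 3 ↦ 3  ≥
p = 2, q = 0 ↦ 3  ≥
p = 2, q = 1 ↦ 3  ≥
p = 2, q = 2 ↦ 2  <
p = 2, q = 3 ↦ 3  ≥
p = 3, q = 0 ↦ 3  ≥
p = 3, q = 1 ↦ 3  ≥
p = 3, q = 2 ↦ 3  ≥
p = 3, q = 3 ↦ 3  ≥
So 9 of the 16 assignments meet the threshold.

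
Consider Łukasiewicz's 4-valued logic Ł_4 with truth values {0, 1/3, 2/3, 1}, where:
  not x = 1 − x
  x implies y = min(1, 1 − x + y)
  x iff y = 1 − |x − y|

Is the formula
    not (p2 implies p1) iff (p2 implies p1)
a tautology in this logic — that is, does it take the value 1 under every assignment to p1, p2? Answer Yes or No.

Counterexample: take p1 = 0, p2 = 0.
p2 implies p1 = 0 implies 0 = 1
not (p2 implies p1) = not 1 = 0
p2 implies p1 = 0 implies 0 = 1
not (p2 implies p1) iff (p2 implies p1) = 0 iff 1 = 0
This gives 0 ≠ 1.

No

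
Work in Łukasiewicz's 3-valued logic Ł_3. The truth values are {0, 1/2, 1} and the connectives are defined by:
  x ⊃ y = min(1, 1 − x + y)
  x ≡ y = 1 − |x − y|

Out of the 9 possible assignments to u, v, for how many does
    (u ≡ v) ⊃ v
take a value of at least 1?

6

u = 0, v = 0 ↦ 0  <
u = 0, v = 1/2 ↦ 1  ≥
u = 0, v = 1 ↦ 1  ≥
u = 1/2, v = 0 ↦ 1/2  <
u = 1/2, v = 1/2 ↦ 1/2  <
u = 1/2, v = 1 ↦ 1  ≥
u = 1, v = 0 ↦ 1  ≥
u = 1, v = 1/2 ↦ 1  ≥
u = 1, v = 1 ↦ 1  ≥
So 6 of the 9 assignments meet the threshold.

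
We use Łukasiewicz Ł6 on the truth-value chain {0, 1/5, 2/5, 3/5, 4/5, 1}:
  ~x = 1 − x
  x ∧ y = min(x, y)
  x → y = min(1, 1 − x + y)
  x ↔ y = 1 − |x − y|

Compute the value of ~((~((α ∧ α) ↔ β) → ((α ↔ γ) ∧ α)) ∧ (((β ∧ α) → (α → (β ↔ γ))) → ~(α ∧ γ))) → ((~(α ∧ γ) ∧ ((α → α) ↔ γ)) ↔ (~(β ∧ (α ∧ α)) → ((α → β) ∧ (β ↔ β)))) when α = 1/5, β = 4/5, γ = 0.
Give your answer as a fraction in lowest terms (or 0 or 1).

α ∧ α = 1/5 ∧ 1/5 = 1/5
(α ∧ α) ↔ β = 1/5 ↔ 4/5 = 2/5
~((α ∧ α) ↔ β) = ~2/5 = 3/5
α ↔ γ = 1/5 ↔ 0 = 4/5
(α ↔ γ) ∧ α = 4/5 ∧ 1/5 = 1/5
~((α ∧ α) ↔ β) → ((α ↔ γ) ∧ α) = 3/5 → 1/5 = 3/5
β ∧ α = 4/5 ∧ 1/5 = 1/5
β ↔ γ = 4/5 ↔ 0 = 1/5
α → (β ↔ γ) = 1/5 → 1/5 = 1
(β ∧ α) → (α → (β ↔ γ)) = 1/5 → 1 = 1
α ∧ γ = 1/5 ∧ 0 = 0
~(α ∧ γ) = ~0 = 1
((β ∧ α) → (α → (β ↔ γ))) → ~(α ∧ γ) = 1 → 1 = 1
(~((α ∧ α) ↔ β) → ((α ↔ γ) ∧ α)) ∧ (((β ∧ α) → (α → (β ↔ γ))) → ~(α ∧ γ)) = 3/5 ∧ 1 = 3/5
~((~((α ∧ α) ↔ β) → ((α ↔ γ) ∧ α)) ∧ (((β ∧ α) → (α → (β ↔ γ))) → ~(α ∧ γ))) = ~3/5 = 2/5
α ∧ γ = 1/5 ∧ 0 = 0
~(α ∧ γ) = ~0 = 1
α → α = 1/5 → 1/5 = 1
(α → α) ↔ γ = 1 ↔ 0 = 0
~(α ∧ γ) ∧ ((α → α) ↔ γ) = 1 ∧ 0 = 0
α ∧ α = 1/5 ∧ 1/5 = 1/5
β ∧ (α ∧ α) = 4/5 ∧ 1/5 = 1/5
~(β ∧ (α ∧ α)) = ~1/5 = 4/5
α → β = 1/5 → 4/5 = 1
β ↔ β = 4/5 ↔ 4/5 = 1
(α → β) ∧ (β ↔ β) = 1 ∧ 1 = 1
~(β ∧ (α ∧ α)) → ((α → β) ∧ (β ↔ β)) = 4/5 → 1 = 1
(~(α ∧ γ) ∧ ((α → α) ↔ γ)) ↔ (~(β ∧ (α ∧ α)) → ((α → β) ∧ (β ↔ β))) = 0 ↔ 1 = 0
~((~((α ∧ α) ↔ β) → ((α ↔ γ) ∧ α)) ∧ (((β ∧ α) → (α → (β ↔ γ))) → ~(α ∧ γ))) → ((~(α ∧ γ) ∧ ((α → α) ↔ γ)) ↔ (~(β ∧ (α ∧ α)) → ((α → β) ∧ (β ↔ β)))) = 2/5 → 0 = 3/5

3/5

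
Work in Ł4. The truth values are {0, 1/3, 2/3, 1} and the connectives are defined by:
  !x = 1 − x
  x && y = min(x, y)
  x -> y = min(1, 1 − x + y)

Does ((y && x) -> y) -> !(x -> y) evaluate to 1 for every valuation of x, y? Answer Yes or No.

No

Counterexample: take x = 0, y = 0.
y && x = 0 && 0 = 0
(y && x) -> y = 0 -> 0 = 1
x -> y = 0 -> 0 = 1
!(x -> y) = !1 = 0
((y && x) -> y) -> !(x -> y) = 1 -> 0 = 0
This gives 0 ≠ 1.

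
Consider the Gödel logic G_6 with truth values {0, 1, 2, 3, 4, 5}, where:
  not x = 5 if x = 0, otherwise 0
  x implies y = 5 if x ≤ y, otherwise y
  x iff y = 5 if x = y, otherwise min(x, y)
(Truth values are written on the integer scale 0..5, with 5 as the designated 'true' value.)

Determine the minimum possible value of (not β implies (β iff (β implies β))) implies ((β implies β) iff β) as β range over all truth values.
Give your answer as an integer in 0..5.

1

Take β = 1:
not β = not 1 = 0
β implies β = 1 implies 1 = 5
β iff (β implies β) = 1 iff 5 = 1
not β implies (β iff (β implies β)) = 0 implies 1 = 5
β implies β = 1 implies 1 = 5
(β implies β) iff β = 5 iff 1 = 1
(not β implies (β iff (β implies β))) implies ((β implies β) iff β) = 5 implies 1 = 1
No assignment yields a value below 1, so this is the minimum.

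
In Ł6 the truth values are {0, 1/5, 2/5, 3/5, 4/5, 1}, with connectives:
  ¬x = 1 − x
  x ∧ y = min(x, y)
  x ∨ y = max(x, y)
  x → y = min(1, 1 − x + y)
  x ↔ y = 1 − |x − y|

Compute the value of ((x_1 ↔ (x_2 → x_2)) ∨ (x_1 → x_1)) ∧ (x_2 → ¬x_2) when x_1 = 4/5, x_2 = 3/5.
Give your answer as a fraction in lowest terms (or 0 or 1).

x_2 → x_2 = 3/5 → 3/5 = 1
x_1 ↔ (x_2 → x_2) = 4/5 ↔ 1 = 4/5
x_1 → x_1 = 4/5 → 4/5 = 1
(x_1 ↔ (x_2 → x_2)) ∨ (x_1 → x_1) = 4/5 ∨ 1 = 1
¬x_2 = ¬3/5 = 2/5
x_2 → ¬x_2 = 3/5 → 2/5 = 4/5
((x_1 ↔ (x_2 → x_2)) ∨ (x_1 → x_1)) ∧ (x_2 → ¬x_2) = 1 ∧ 4/5 = 4/5

4/5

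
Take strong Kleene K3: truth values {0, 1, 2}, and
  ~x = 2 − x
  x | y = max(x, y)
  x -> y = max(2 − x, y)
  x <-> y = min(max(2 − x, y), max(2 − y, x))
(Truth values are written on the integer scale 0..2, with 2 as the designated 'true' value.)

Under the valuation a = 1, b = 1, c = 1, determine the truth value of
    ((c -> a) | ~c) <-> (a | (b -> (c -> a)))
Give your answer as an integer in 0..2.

c -> a = 1 -> 1 = 1
~c = ~1 = 1
(c -> a) | ~c = 1 | 1 = 1
c -> a = 1 -> 1 = 1
b -> (c -> a) = 1 -> 1 = 1
a | (b -> (c -> a)) = 1 | 1 = 1
((c -> a) | ~c) <-> (a | (b -> (c -> a))) = 1 <-> 1 = 1

1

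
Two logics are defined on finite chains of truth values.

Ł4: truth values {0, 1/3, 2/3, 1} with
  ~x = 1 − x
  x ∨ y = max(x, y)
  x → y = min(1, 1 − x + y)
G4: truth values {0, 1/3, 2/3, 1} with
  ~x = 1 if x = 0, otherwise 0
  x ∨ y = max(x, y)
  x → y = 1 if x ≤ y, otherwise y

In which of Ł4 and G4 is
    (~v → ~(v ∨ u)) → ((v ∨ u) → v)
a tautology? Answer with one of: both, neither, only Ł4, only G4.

In Ł4: every assignment gives 1 — tautology.
In G4: at u = 2/3, v = 1/3 the value is 1/3 — not a tautology.

only Ł4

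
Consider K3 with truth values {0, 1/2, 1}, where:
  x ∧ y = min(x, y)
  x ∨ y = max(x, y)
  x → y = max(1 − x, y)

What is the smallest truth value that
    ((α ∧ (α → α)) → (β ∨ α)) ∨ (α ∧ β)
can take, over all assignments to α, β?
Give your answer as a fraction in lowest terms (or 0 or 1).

1/2

Take α = 1/2, β = 0:
α → α = 1/2 → 1/2 = 1/2
α ∧ (α → α) = 1/2 ∧ 1/2 = 1/2
β ∨ α = 0 ∨ 1/2 = 1/2
(α ∧ (α → α)) → (β ∨ α) = 1/2 → 1/2 = 1/2
α ∧ β = 1/2 ∧ 0 = 0
((α ∧ (α → α)) → (β ∨ α)) ∨ (α ∧ β) = 1/2 ∨ 0 = 1/2
No assignment yields a value below 1/2, so this is the minimum.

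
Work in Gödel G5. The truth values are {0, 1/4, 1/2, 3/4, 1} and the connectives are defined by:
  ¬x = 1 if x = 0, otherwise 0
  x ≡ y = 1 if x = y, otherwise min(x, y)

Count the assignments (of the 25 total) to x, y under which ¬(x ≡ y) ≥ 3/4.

8

value 1: 8 assignments (counts)
value 0: 17 assignments
So 8 of the 25 assignments meet the threshold.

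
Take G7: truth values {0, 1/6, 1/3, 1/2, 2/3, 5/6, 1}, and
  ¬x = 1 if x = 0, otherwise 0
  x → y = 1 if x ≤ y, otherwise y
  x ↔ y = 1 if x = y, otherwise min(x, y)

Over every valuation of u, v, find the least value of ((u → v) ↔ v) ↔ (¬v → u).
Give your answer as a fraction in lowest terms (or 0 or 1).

Take u = 0, v = 1/6:
u → v = 0 → 1/6 = 1
(u → v) ↔ v = 1 ↔ 1/6 = 1/6
¬v = ¬1/6 = 0
¬v → u = 0 → 0 = 1
((u → v) ↔ v) ↔ (¬v → u) = 1/6 ↔ 1 = 1/6
No assignment yields a value below 1/6, so this is the minimum.

1/6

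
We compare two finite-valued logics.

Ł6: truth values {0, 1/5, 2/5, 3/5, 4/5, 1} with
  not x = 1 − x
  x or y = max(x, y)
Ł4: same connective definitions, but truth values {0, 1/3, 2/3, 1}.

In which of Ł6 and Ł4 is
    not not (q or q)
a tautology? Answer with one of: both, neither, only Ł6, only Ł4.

In Ł6: at q = 0 the value is 0 — not a tautology.
In Ł4: at q = 0 the value is 0 — not a tautology.

neither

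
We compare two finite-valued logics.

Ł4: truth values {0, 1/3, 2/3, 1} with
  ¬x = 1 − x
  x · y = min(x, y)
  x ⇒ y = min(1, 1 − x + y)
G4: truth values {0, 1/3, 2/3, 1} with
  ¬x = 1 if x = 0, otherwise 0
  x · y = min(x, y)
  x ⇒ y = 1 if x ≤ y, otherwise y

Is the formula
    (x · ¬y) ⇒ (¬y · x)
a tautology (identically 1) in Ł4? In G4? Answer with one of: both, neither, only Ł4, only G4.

In Ł4: every assignment gives 1 — tautology.
In G4: every assignment gives 1 — tautology.

both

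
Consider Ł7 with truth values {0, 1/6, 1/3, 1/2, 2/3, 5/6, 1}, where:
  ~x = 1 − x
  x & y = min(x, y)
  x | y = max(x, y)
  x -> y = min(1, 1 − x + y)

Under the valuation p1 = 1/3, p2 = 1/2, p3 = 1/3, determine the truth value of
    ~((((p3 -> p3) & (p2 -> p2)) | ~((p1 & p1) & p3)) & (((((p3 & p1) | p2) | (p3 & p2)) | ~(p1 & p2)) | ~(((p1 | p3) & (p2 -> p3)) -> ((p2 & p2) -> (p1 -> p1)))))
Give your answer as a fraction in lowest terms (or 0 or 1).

1/3

p3 -> p3 = 1/3 -> 1/3 = 1
p2 -> p2 = 1/2 -> 1/2 = 1
(p3 -> p3) & (p2 -> p2) = 1 & 1 = 1
p1 & p1 = 1/3 & 1/3 = 1/3
(p1 & p1) & p3 = 1/3 & 1/3 = 1/3
~((p1 & p1) & p3) = ~1/3 = 2/3
((p3 -> p3) & (p2 -> p2)) | ~((p1 & p1) & p3) = 1 | 2/3 = 1
p3 & p1 = 1/3 & 1/3 = 1/3
(p3 & p1) | p2 = 1/3 | 1/2 = 1/2
p3 & p2 = 1/3 & 1/2 = 1/3
((p3 & p1) | p2) | (p3 & p2) = 1/2 | 1/3 = 1/2
p1 & p2 = 1/3 & 1/2 = 1/3
~(p1 & p2) = ~1/3 = 2/3
(((p3 & p1) | p2) | (p3 & p2)) | ~(p1 & p2) = 1/2 | 2/3 = 2/3
p1 | p3 = 1/3 | 1/3 = 1/3
p2 -> p3 = 1/2 -> 1/3 = 5/6
(p1 | p3) & (p2 -> p3) = 1/3 & 5/6 = 1/3
p2 & p2 = 1/2 & 1/2 = 1/2
p1 -> p1 = 1/3 -> 1/3 = 1
(p2 & p2) -> (p1 -> p1) = 1/2 -> 1 = 1
((p1 | p3) & (p2 -> p3)) -> ((p2 & p2) -> (p1 -> p1)) = 1/3 -> 1 = 1
~(((p1 | p3) & (p2 -> p3)) -> ((p2 & p2) -> (p1 -> p1))) = ~1 = 0
((((p3 & p1) | p2) | (p3 & p2)) | ~(p1 & p2)) | ~(((p1 | p3) & (p2 -> p3)) -> ((p2 & p2) -> (p1 -> p1))) = 2/3 | 0 = 2/3
(((p3 -> p3) & (p2 -> p2)) | ~((p1 & p1) & p3)) & (((((p3 & p1) | p2) | (p3 & p2)) | ~(p1 & p2)) | ~(((p1 | p3) & (p2 -> p3)) -> ((p2 & p2) -> (p1 -> p1)))) = 1 & 2/3 = 2/3
~((((p3 -> p3) & (p2 -> p2)) | ~((p1 & p1) & p3)) & (((((p3 & p1) | p2) | (p3 & p2)) | ~(p1 & p2)) | ~(((p1 | p3) & (p2 -> p3)) -> ((p2 & p2) -> (p1 -> p1))))) = ~2/3 = 1/3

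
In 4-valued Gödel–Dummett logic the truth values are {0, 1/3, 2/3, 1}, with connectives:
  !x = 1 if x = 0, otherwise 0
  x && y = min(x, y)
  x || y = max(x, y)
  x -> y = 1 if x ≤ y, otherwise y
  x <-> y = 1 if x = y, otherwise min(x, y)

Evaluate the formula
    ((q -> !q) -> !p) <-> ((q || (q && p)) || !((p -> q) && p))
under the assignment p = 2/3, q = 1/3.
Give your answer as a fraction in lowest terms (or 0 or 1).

!q = !1/3 = 0
q -> !q = 1/3 -> 0 = 0
!p = !2/3 = 0
(q -> !q) -> !p = 0 -> 0 = 1
q && p = 1/3 && 2/3 = 1/3
q || (q && p) = 1/3 || 1/3 = 1/3
p -> q = 2/3 -> 1/3 = 1/3
(p -> q) && p = 1/3 && 2/3 = 1/3
!((p -> q) && p) = !1/3 = 0
(q || (q && p)) || !((p -> q) && p) = 1/3 || 0 = 1/3
((q -> !q) -> !p) <-> ((q || (q && p)) || !((p -> q) && p)) = 1 <-> 1/3 = 1/3

1/3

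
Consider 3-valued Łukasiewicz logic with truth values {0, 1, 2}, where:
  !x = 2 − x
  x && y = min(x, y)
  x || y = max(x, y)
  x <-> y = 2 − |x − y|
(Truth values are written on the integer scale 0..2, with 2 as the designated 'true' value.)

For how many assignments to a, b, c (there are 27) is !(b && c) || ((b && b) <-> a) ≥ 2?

value 2: 19 assignments (counts)
value 1: 7 assignments
value 0: 1 assignment
So 19 of the 27 assignments meet the threshold.

19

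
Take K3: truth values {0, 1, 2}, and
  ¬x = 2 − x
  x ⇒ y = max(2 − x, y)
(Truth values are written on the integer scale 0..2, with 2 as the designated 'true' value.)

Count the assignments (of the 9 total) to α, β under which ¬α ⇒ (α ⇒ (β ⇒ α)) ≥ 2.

α = 0, β = 0 ↦ 2  ≥
α = 0, β = 1 ↦ 2  ≥
α = 0, β = 2 ↦ 2  ≥
α = 1, β = 0 ↦ 2  ≥
α = 1, β = 1 ↦ 1  <
α = 1, β = 2 ↦ 1  <
α = 2, β = 0 ↦ 2  ≥
α = 2, β = 1 ↦ 2  ≥
α = 2, β = 2 ↦ 2  ≥
So 7 of the 9 assignments meet the threshold.

7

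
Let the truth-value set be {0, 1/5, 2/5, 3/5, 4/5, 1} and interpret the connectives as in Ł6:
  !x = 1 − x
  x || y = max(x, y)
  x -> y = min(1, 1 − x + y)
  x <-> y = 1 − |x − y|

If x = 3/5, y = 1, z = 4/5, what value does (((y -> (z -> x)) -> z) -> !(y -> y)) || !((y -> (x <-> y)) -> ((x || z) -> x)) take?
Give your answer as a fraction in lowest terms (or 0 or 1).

z -> x = 4/5 -> 3/5 = 4/5
y -> (z -> x) = 1 -> 4/5 = 4/5
(y -> (z -> x)) -> z = 4/5 -> 4/5 = 1
y -> y = 1 -> 1 = 1
!(y -> y) = !1 = 0
((y -> (z -> x)) -> z) -> !(y -> y) = 1 -> 0 = 0
x <-> y = 3/5 <-> 1 = 3/5
y -> (x <-> y) = 1 -> 3/5 = 3/5
x || z = 3/5 || 4/5 = 4/5
(x || z) -> x = 4/5 -> 3/5 = 4/5
(y -> (x <-> y)) -> ((x || z) -> x) = 3/5 -> 4/5 = 1
!((y -> (x <-> y)) -> ((x || z) -> x)) = !1 = 0
(((y -> (z -> x)) -> z) -> !(y -> y)) || !((y -> (x <-> y)) -> ((x || z) -> x)) = 0 || 0 = 0

0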